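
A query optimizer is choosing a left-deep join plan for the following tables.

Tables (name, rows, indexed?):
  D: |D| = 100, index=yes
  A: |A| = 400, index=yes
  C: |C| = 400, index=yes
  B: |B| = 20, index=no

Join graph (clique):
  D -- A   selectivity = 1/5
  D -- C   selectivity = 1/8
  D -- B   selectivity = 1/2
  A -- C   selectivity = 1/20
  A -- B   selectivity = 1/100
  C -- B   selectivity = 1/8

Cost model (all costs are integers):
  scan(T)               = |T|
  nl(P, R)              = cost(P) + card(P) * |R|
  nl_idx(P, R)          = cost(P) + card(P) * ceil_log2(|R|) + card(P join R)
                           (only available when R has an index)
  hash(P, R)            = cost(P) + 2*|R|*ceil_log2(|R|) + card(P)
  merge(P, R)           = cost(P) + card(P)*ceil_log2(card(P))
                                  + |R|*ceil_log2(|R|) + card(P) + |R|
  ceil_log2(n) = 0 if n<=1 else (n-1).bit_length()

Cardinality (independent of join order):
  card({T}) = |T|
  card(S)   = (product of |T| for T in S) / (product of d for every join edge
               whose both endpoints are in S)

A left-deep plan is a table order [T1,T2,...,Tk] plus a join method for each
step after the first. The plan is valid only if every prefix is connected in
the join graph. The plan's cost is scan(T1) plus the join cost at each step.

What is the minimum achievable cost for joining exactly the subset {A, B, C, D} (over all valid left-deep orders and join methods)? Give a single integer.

2800

Selinger DP over subsets of {A,B,C,D}:
  {D}: scan cost=100, card=100
  {A}: scan cost=400, card=400
  {C}: scan cost=400, card=400
  {B}: scan cost=20, card=20
  {AD}: card=8000; try (D,hash)→2200, (A,merge)→4900, (D,merge)→5200, (A,hash)→7400, (A,nl_idx)→9000, (D,nl_idx)→11200 …(+2); best=2200 via (D,hash)
  {CD}: card=5000; try (D,hash)→2200, (C,merge)→4900, (D,merge)→5200, (C,nl_idx)→6000, (C,hash)→7400, (D,nl_idx)→8200 …(+2); best=2200 via (D,hash)
  {BD}: card=1000; try (B,hash)→400, (D,merge)→940, (B,merge)→1020, (D,nl_idx)→1160, (D,hash)→1440, (D,nl)→2020 …(+1); best=400 via (B,hash)
  {AC}: card=8000; try (C,hash)→8000, (A,hash)→8000, (C,merge)→8400, (A,merge)→8400, (C,nl_idx)→12000, (A,nl_idx)→12000 …(+2); best=8000 via (C,hash)
  {AB}: card=80; try (A,nl_idx)→280, (B,hash)→1000, (A,merge)→4140, (B,merge)→4520, (A,hash)→7240, (A,nl)→8020 …(+1); best=280 via (A,nl_idx)
  {BC}: card=1000; try (B,hash)→1000, (C,nl_idx)→1200, (C,merge)→4140, (B,merge)→4520, (C,hash)→7240, (C,nl)→8020 …(+1); best=1000 via (B,hash)
  {ACD}: card=20000; try (A,hash)→14400, (D,hash)→17400, (C,hash)→17400, (A,nl_idx)→67200, (A,merge)→76200, (D,nl_idx)→84000 …(+6); best=14400 via (A,hash)
  {ABD}: card=800; try (D,nl_idx)→1640, (D,merge)→1720, (D,hash)→1760, (D,nl)→8280, (A,hash)→8600, (A,nl_idx)→10200 …(+5); best=1640 via (D,nl_idx)
  {BCD}: card=6250; try (D,hash)→3400, (B,hash)→7400, (C,hash)→8600, (D,merge)→12800, (D,nl_idx)→14250, (C,merge)→15400 …(+5); best=3400 via (D,hash)
  {ABC}: card=200; try (C,nl_idx)→1200, (C,merge)→4920, (C,hash)→7560, (A,hash)→9200, (A,nl_idx)→10200, (A,merge)→16000 …(+5); best=1200 via (C,nl_idx)
  {ABCD}: card=250; try (D,hash)→2800, (D,nl_idx)→2850, (D,merge)→3800, (C,nl_idx)→9090, (C,hash)→9640, (C,merge)→14440 …(+9); best=2800 via (D,hash)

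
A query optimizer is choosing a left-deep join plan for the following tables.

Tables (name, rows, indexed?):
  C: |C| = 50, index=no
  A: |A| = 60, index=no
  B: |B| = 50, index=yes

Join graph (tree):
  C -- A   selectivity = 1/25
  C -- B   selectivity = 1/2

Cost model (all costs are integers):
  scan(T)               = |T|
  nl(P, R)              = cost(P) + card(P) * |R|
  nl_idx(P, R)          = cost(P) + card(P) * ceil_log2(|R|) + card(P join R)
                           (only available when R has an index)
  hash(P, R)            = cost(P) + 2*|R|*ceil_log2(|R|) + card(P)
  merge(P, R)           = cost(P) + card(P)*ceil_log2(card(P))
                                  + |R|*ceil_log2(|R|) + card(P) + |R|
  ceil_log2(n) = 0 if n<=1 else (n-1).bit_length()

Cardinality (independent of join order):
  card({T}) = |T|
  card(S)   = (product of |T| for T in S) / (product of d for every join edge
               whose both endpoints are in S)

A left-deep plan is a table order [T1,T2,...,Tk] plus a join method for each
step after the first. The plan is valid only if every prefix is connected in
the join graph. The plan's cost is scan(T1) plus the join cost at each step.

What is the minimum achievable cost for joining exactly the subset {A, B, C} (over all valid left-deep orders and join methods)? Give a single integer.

1440

Selinger DP over subsets of {A,B,C}:
  {C}: scan cost=50, card=50
  {A}: scan cost=60, card=60
  {B}: scan cost=50, card=50
  {AC}: card=120; try (C,hash)→720, (A,hash)→820, (A,merge)→820, (C,merge)→830, (A,nl)→3050, (C,nl)→3060; best=720 via (C,hash)
  {BC}: card=1250; try (C,hash)→700, (B,hash)→700, (C,merge)→750, (B,merge)→750, (B,nl_idx)→1600, (C,nl)→2550 …(+1); best=700 via (C,hash)
  {ABC}: card=3000; try (B,hash)→1440, (B,merge)→2030, (A,hash)→2670, (B,nl_idx)→4440, (B,nl)→6720, (A,merge)→16120 …(+1); best=1440 via (B,hash)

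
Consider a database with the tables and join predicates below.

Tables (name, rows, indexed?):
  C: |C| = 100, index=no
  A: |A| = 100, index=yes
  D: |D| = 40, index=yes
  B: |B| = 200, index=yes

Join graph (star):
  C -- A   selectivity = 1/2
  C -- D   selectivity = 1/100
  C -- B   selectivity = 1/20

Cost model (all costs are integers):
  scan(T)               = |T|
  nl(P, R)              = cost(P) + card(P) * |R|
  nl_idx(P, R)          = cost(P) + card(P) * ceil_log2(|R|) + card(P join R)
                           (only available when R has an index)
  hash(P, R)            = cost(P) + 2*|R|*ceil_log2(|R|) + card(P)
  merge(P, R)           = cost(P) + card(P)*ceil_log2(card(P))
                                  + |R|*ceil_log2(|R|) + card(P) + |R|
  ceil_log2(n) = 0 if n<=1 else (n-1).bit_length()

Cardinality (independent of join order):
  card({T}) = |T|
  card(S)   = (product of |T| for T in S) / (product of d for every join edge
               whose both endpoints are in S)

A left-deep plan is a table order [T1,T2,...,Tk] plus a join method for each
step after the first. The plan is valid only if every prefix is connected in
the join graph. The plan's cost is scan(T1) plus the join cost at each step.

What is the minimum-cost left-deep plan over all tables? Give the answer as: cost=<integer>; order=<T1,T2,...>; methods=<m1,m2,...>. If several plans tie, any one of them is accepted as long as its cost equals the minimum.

cost=3200; order=C,D,B,A; methods=hash,nl_idx,hash

Selinger DP (subsets sized 1..n):
  {C}: scan cost=100, card=100
  {A}: scan cost=100, card=100
  {D}: scan cost=40, card=40
  {B}: scan cost=200, card=200
  {AC}: card=5000; try (C,hash)→1600, (A,hash)→1600, (C,merge)→1700, (A,merge)→1700, (A,nl_idx)→5800, (C,nl)→10100 …(+1); best=1600 via (C,hash)
  {CD}: card=40; try (D,hash)→680, (D,nl_idx)→740, (C,merge)→1120, (D,merge)→1180, (C,hash)→1480, (C,nl)→4040 …(+1); best=680 via (D,hash)
  {BC}: card=1000; try (C,hash)→1800, (B,nl_idx)→1900, (B,merge)→2700, (C,merge)→2800, (B,hash)→3400, (B,nl)→20100 …(+1); best=1800 via (C,hash)
  {ACD}: card=2000; try (A,merge)→1760, (A,hash)→2120, (A,nl_idx)→2960, (A,nl)→4680, (D,hash)→7080, (D,nl_idx)→33600 …(+2); best=1760 via (A,merge)
  {ABC}: card=50000; try (A,hash)→4200, (B,hash)→9800, (A,merge)→13600, (A,nl_idx)→58800, (B,merge)→73400, (B,nl_idx)→91600 …(+2); best=4200 via (A,hash)
  {BCD}: card=400; try (B,nl_idx)→1400, (B,merge)→2760, (D,hash)→3280, (B,hash)→3920, (D,nl_idx)→8200, (B,nl)→8680 …(+2); best=1400 via (B,nl_idx)
  {ABCD}: card=20000; try (A,hash)→3200, (A,merge)→6200, (B,hash)→6960, (A,nl_idx)→24200, (B,merge)→27560, (B,nl_idx)→37760 …(+6); best=3200 via (A,hash)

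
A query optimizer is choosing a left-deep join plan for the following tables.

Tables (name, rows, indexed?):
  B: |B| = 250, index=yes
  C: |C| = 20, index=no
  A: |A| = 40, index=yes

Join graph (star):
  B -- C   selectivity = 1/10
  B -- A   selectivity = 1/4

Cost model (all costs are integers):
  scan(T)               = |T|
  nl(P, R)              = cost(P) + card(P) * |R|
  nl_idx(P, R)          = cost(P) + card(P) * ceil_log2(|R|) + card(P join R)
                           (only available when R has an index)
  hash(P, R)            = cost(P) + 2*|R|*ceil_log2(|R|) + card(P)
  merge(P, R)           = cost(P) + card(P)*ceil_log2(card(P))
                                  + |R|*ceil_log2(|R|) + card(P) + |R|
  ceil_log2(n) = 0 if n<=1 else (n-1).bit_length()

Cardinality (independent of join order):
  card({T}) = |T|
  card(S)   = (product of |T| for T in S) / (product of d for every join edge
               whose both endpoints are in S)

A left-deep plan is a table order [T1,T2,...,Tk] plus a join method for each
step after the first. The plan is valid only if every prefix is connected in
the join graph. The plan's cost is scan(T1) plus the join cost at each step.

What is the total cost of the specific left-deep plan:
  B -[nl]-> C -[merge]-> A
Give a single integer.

step 1: scan B: cost=250, card=250
step 2: join C via nl
    card(P join C) = 250*20/(10) = 500
    cost = 250 + 250*20 = 5250
step 3: join A via merge
    card(P join A) = 500*40/(4) = 5000
    cost = 5250 + 500*9 + 40*6 + 500 + 40 = 10530

10530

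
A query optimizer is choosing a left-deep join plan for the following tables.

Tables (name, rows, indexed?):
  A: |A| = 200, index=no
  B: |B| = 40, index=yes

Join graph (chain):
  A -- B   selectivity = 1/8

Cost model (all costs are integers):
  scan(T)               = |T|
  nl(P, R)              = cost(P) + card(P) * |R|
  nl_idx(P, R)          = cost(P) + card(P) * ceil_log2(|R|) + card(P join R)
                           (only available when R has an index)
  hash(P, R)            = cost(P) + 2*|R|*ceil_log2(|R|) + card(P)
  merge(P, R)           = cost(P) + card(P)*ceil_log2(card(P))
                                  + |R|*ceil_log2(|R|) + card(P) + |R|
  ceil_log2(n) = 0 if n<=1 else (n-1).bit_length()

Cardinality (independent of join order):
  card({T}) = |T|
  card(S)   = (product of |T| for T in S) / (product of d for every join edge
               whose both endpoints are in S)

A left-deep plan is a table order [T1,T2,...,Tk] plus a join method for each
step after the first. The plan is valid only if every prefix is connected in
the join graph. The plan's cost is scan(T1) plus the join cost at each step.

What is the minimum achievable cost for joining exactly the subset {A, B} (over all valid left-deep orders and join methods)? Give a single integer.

Selinger DP over subsets of {A,B}:
  {A}: scan cost=200, card=200
  {B}: scan cost=40, card=40
  {AB}: card=1000; try (B,hash)→880, (A,merge)→2120, (B,merge)→2280, (B,nl_idx)→2400, (A,hash)→3280, (A,nl)→8040 …(+1); best=880 via (B,hash)

880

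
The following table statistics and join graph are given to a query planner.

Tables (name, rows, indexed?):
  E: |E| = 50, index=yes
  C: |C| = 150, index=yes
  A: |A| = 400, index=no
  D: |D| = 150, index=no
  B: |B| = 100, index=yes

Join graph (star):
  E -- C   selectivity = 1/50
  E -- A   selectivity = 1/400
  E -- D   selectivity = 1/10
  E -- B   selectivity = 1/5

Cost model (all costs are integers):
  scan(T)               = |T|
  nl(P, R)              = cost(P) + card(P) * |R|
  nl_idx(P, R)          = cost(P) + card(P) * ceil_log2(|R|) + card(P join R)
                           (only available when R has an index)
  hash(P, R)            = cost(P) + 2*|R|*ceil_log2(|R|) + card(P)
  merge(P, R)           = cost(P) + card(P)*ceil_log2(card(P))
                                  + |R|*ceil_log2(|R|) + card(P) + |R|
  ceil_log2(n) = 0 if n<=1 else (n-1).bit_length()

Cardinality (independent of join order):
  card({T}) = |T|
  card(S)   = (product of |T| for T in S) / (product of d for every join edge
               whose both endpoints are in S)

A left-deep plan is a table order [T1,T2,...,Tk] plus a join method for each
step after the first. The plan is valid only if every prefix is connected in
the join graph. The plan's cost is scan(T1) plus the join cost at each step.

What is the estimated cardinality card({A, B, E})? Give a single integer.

1000

Tables in S: A(400), B(100), E(50)
Edges inside S: E-A(d=400), E-B(d=5)
numerator = 400 * 100 * 50 = 2000000
denominator = 400 * 5 = 2000
card(S) = 2000000 / 2000 = 1000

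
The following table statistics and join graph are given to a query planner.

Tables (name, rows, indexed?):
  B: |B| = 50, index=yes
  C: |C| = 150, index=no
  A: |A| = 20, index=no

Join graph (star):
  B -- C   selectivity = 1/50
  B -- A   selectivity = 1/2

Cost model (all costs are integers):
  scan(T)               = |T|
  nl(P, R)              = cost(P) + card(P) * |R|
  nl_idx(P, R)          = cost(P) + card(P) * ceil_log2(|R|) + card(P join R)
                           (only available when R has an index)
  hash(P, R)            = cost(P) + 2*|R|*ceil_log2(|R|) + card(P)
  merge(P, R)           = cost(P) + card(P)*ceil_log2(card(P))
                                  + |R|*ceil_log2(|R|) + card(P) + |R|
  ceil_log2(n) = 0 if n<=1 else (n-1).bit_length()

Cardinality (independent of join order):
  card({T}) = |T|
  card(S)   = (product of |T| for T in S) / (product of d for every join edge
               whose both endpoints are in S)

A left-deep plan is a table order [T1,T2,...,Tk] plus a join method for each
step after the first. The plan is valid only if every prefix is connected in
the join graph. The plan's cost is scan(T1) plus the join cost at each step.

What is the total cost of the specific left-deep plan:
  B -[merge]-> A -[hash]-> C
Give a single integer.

step 1: scan B: cost=50, card=50
step 2: join A via merge
    card(P join A) = 50*20/(2) = 500
    cost = 50 + 50*6 + 20*5 + 50 + 20 = 520
step 3: join C via hash
    card(P join C) = 500*150/(50) = 1500
    cost = 520 + 2*150*8 + 500 = 3420

3420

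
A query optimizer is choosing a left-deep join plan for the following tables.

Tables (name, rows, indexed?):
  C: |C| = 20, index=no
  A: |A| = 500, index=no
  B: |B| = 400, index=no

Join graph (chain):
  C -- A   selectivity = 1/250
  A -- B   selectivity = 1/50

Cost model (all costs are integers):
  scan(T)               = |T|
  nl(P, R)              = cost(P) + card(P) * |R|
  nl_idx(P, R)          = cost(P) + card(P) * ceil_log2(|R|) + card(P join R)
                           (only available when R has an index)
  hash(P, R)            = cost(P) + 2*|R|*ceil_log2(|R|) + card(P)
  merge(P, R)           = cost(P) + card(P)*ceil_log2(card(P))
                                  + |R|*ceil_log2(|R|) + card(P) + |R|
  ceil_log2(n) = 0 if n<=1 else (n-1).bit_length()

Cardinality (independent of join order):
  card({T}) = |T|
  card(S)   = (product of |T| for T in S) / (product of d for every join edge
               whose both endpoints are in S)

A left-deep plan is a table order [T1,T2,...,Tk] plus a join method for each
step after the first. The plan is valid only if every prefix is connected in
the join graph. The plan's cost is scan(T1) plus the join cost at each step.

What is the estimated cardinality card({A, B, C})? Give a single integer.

320

Tables in S: A(500), B(400), C(20)
Edges inside S: C-A(d=250), A-B(d=50)
numerator = 500 * 400 * 20 = 4000000
denominator = 250 * 50 = 12500
card(S) = 4000000 / 12500 = 320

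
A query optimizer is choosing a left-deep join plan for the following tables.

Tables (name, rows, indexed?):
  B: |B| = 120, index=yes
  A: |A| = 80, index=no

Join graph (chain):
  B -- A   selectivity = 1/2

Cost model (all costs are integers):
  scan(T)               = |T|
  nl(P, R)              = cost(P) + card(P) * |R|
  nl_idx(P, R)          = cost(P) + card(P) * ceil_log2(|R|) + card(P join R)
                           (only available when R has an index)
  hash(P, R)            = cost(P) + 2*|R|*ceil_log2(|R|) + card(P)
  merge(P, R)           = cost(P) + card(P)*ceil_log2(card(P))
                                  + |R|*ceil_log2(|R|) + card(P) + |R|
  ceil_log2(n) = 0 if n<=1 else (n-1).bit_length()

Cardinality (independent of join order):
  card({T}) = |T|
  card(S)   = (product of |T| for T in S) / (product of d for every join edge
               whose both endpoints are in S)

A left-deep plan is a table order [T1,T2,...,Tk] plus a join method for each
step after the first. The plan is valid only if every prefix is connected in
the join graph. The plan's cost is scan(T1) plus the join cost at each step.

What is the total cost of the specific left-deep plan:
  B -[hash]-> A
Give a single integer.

1360

step 1: scan B: cost=120, card=120
step 2: join A via hash
    card(P join A) = 120*80/(2) = 4800
    cost = 120 + 2*80*7 + 120 = 1360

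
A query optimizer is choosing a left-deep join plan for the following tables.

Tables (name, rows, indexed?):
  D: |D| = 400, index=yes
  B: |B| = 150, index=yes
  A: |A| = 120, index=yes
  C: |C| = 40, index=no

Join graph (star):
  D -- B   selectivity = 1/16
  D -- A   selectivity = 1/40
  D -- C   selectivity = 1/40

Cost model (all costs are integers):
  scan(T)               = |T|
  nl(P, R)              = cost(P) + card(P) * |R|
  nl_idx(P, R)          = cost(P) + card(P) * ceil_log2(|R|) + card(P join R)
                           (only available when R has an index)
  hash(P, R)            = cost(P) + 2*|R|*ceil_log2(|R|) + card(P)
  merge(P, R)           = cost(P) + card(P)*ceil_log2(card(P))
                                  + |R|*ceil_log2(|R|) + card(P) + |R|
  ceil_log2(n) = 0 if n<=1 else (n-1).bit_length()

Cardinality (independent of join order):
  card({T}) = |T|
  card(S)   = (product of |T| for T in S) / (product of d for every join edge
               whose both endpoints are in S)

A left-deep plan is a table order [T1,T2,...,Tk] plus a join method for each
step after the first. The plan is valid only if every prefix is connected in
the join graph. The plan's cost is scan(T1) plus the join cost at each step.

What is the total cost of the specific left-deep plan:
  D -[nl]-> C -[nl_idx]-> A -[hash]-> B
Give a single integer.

24000

step 1: scan D: cost=400, card=400
step 2: join C via nl
    card(P join C) = 400*40/(40) = 400
    cost = 400 + 400*40 = 16400
step 3: join A via nl_idx
    card(P join A) = 400*120/(40) = 1200
    cost = 16400 + 400*7 + 1200 = 20400
step 4: join B via hash
    card(P join B) = 1200*150/(16) = 11250
    cost = 20400 + 2*150*8 + 1200 = 24000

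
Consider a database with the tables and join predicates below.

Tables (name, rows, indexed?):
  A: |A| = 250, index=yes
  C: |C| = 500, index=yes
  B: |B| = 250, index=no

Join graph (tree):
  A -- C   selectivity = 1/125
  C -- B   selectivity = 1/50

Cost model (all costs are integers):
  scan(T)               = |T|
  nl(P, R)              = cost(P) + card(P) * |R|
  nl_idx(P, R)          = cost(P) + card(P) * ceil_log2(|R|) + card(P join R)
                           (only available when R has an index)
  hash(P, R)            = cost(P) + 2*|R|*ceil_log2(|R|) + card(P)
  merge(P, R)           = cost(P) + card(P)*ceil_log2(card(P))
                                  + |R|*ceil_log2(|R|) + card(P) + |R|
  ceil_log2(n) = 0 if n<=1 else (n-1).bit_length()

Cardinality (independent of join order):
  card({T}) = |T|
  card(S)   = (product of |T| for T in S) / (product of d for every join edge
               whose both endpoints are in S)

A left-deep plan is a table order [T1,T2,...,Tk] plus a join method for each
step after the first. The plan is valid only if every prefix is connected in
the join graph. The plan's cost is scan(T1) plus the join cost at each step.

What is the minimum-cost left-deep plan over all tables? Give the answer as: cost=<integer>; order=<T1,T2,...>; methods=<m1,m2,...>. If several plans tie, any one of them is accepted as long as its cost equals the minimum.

Selinger DP (subsets sized 1..n):
  {A}: scan cost=250, card=250
  {C}: scan cost=500, card=500
  {B}: scan cost=250, card=250
  {AC}: card=1000; try (C,nl_idx)→3500, (A,hash)→5000, (A,nl_idx)→5500, (C,merge)→7500, (A,merge)→7750, (C,hash)→9500 …(+2); best=3500 via (C,nl_idx)
  {BC}: card=2500; try (C,nl_idx)→5000, (B,hash)→5000, (C,merge)→7500, (B,merge)→7750, (C,hash)→9500, (C,nl)→125250 …(+1); best=5000 via (C,nl_idx)
  {ABC}: card=5000; try (B,hash)→8500, (A,hash)→11500, (B,merge)→16750, (A,nl_idx)→30000, (A,merge)→39750, (B,nl)→253500 …(+1); best=8500 via (B,hash)

cost=8500; order=A,C,B; methods=nl_idx,hash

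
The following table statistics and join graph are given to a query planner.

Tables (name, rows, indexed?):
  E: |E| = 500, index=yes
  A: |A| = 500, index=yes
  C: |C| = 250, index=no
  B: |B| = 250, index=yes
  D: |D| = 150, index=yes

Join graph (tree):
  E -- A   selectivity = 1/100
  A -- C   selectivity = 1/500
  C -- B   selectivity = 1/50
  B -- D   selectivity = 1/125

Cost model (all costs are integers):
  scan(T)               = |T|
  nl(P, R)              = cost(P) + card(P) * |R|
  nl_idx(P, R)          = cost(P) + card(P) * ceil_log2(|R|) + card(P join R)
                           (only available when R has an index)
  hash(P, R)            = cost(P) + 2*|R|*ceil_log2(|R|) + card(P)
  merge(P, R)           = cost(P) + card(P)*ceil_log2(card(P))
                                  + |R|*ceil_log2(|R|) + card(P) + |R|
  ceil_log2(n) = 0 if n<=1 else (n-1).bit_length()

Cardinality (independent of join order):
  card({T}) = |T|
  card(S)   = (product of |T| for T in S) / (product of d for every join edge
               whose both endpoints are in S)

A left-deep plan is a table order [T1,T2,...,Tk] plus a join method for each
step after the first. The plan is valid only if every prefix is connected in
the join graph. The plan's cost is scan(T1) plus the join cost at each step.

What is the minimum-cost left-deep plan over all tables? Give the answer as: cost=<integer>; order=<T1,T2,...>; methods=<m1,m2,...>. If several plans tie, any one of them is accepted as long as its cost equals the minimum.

cost=20150; order=C,A,B,D,E; methods=nl_idx,nl_idx,hash,hash

Selinger DP (subsets sized 1..n):
  {E}: scan cost=500, card=500
  {A}: scan cost=500, card=500
  {C}: scan cost=250, card=250
  {B}: scan cost=250, card=250
  {D}: scan cost=150, card=150
  {AE}: card=2500; try (E,nl_idx)→7500, (A,nl_idx)→7500, (E,hash)→10000, (A,hash)→10000, (E,merge)→10500, (A,merge)→10500 …(+2); best=7500 via (E,nl_idx)
  {AC}: card=250; try (A,nl_idx)→2750, (C,hash)→5000, (A,merge)→7500, (C,merge)→7750, (A,hash)→9500, (A,nl)→125250 …(+1); best=2750 via (A,nl_idx)
  {BC}: card=1250; try (B,nl_idx)→3500, (C,hash)→4500, (B,hash)→4500, (C,merge)→4750, (B,merge)→4750, (C,nl)→62750 …(+1); best=3500 via (B,nl_idx)
  {BD}: card=300; try (B,nl_idx)→1650, (D,nl_idx)→2550, (D,hash)→2900, (B,merge)→3750, (D,merge)→3850, (B,hash)→4300 …(+2); best=1650 via (B,nl_idx)
  {ACE}: card=1250; try (E,nl_idx)→6250, (E,merge)→10000, (E,hash)→12000, (C,hash)→14000, (C,merge)→42250, (E,nl)→127750 …(+1); best=6250 via (E,nl_idx)
  {ABC}: card=1250; try (B,nl_idx)→6000, (B,hash)→7000, (B,merge)→7250, (A,hash)→13750, (A,nl_idx)→16000, (A,merge)→23500 …(+2); best=6000 via (B,nl_idx)
  {BCD}: card=1500; try (C,hash)→5950, (C,merge)→6900, (D,hash)→7150, (D,nl_idx)→15000, (D,merge)→19850, (C,nl)→76650 …(+1); best=5950 via (C,hash)
  {ABCE}: card=6250; try (B,hash)→11500, (E,hash)→16250, (B,nl_idx)→22500, (E,nl_idx)→23500, (B,merge)→23500, (E,merge)→26000 …(+2); best=11500 via (B,hash)
  {ABCD}: card=1500; try (D,hash)→9650, (A,hash)→16450, (D,nl_idx)→17500, (A,nl_idx)→20950, (D,merge)→22350, (A,merge)→28950 …(+2); best=9650 via (D,hash)
  {ABCDE}: card=7500; try (E,hash)→20150, (D,hash)→20150, (E,nl_idx)→30650, (E,merge)→32650, (D,nl_idx)→69000, (D,merge)→100350 …(+2); best=20150 via (E,hash)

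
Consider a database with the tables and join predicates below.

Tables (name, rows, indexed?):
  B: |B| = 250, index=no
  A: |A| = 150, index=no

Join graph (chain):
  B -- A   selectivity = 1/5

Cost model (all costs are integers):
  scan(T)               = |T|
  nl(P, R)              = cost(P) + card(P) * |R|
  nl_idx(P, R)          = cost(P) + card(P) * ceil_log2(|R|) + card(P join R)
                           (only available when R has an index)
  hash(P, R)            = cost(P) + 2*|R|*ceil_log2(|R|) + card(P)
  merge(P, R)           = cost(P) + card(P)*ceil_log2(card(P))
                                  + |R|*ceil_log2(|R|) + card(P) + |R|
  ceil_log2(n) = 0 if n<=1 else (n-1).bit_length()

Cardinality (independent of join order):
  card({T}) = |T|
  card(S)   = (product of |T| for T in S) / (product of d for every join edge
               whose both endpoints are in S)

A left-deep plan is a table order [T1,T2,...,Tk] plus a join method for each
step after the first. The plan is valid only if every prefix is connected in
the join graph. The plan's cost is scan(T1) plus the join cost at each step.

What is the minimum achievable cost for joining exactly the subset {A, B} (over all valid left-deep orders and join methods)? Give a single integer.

Selinger DP over subsets of {A,B}:
  {B}: scan cost=250, card=250
  {A}: scan cost=150, card=150
  {AB}: card=7500; try (A,hash)→2900, (B,merge)→3750, (A,merge)→3850, (B,hash)→4300, (B,nl)→37650, (A,nl)→37750; best=2900 via (A,hash)

2900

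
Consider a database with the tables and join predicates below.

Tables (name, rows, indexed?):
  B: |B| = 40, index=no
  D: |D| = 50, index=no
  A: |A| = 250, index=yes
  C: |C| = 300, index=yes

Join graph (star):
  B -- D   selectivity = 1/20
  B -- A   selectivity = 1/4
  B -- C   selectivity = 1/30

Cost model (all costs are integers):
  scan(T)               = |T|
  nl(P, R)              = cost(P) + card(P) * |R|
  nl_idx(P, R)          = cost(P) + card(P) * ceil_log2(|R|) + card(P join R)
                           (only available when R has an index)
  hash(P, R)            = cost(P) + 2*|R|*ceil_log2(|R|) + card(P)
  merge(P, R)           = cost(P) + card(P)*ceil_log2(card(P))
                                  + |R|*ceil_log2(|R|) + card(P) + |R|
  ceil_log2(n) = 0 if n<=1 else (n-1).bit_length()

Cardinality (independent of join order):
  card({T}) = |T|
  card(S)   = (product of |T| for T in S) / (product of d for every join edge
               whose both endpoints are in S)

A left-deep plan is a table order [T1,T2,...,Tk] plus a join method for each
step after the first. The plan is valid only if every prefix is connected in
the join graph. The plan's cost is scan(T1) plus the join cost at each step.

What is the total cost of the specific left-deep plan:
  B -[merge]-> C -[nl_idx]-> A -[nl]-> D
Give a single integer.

step 1: scan B: cost=40, card=40
step 2: join C via merge
    card(P join C) = 40*300/(30) = 400
    cost = 40 + 40*6 + 300*9 + 40 + 300 = 3320
step 3: join A via nl_idx
    card(P join A) = 400*250/(4) = 25000
    cost = 3320 + 400*8 + 25000 = 31520
step 4: join D via nl
    card(P join D) = 25000*50/(20) = 62500
    cost = 31520 + 25000*50 = 1281520

1281520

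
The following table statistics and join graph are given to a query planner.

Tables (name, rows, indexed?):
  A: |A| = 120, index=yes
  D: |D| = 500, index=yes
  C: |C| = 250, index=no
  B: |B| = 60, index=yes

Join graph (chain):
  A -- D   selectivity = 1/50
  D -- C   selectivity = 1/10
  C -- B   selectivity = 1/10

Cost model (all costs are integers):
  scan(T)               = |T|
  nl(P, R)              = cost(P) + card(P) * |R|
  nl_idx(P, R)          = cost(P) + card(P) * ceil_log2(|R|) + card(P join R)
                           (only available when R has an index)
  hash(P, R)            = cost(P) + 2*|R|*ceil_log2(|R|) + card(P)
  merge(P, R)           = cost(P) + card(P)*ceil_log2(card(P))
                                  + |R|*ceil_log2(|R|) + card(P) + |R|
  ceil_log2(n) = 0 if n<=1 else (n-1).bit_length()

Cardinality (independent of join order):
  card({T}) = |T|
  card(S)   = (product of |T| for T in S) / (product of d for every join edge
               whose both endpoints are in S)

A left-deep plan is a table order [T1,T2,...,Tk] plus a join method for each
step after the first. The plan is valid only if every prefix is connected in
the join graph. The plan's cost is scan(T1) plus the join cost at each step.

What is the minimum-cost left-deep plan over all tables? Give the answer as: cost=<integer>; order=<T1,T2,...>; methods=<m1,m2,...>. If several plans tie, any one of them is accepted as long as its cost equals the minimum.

cost=38320; order=A,D,C,B; methods=nl_idx,hash,hash

Selinger DP (subsets sized 1..n):
  {A}: scan cost=120, card=120
  {D}: scan cost=500, card=500
  {C}: scan cost=250, card=250
  {B}: scan cost=60, card=60
  {AD}: card=1200; try (D,nl_idx)→2400, (A,hash)→2680, (A,nl_idx)→5200, (D,merge)→6080, (A,merge)→6460, (D,hash)→9240 …(+2); best=2400 via (D,nl_idx)
  {CD}: card=12500; try (C,hash)→5000, (D,merge)→7500, (C,merge)→7750, (D,hash)→9500, (D,nl_idx)→15000, (D,nl)→125250 …(+1); best=5000 via (C,hash)
  {BC}: card=1500; try (B,hash)→1220, (C,merge)→2730, (B,merge)→2920, (B,nl_idx)→3250, (C,hash)→4120, (C,nl)→15060 …(+1); best=1220 via (B,hash)
  {ACD}: card=30000; try (C,hash)→7600, (C,merge)→19050, (A,hash)→19180, (A,nl_idx)→122500, (A,merge)→193460, (C,nl)→302400 …(+1); best=7600 via (C,hash)
  {BCD}: card=75000; try (D,hash)→11720, (B,hash)→18220, (D,merge)→24220, (D,nl_idx)→89720, (B,nl_idx)→155000, (B,merge)→192920 …(+2); best=11720 via (D,hash)
  {ABCD}: card=180000; try (B,hash)→38320, (A,hash)→88400, (B,nl_idx)→367600, (B,merge)→488020, (A,nl_idx)→716720, (A,merge)→1362680 …(+2); best=38320 via (B,hash)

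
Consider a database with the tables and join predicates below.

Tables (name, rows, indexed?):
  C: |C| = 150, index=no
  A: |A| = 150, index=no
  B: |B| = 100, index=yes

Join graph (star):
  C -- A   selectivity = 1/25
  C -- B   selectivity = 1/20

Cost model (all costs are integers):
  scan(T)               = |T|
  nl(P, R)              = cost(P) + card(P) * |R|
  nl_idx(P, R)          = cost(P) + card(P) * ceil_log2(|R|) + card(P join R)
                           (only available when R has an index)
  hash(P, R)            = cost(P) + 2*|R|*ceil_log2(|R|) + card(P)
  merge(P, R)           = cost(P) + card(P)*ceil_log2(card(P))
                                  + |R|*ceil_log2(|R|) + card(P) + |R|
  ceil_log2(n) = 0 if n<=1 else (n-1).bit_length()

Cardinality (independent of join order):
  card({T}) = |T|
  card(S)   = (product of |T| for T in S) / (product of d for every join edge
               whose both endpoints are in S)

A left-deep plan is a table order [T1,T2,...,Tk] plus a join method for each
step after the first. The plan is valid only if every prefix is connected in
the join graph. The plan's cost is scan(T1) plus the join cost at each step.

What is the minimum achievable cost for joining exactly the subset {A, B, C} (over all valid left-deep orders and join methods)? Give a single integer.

4850

Selinger DP over subsets of {A,B,C}:
  {C}: scan cost=150, card=150
  {A}: scan cost=150, card=150
  {B}: scan cost=100, card=100
  {AC}: card=900; try (C,hash)→2700, (A,hash)→2700, (C,merge)→2850, (A,merge)→2850, (C,nl)→22650, (A,nl)→22650; best=2700 via (C,hash)
  {BC}: card=750; try (B,hash)→1700, (B,nl_idx)→1950, (C,merge)→2250, (B,merge)→2300, (C,hash)→2600, (C,nl)→15100 …(+1); best=1700 via (B,hash)
  {ABC}: card=4500; try (A,hash)→4850, (B,hash)→5000, (A,merge)→11300, (B,merge)→13400, (B,nl_idx)→13500, (B,nl)→92700 …(+1); best=4850 via (A,hash)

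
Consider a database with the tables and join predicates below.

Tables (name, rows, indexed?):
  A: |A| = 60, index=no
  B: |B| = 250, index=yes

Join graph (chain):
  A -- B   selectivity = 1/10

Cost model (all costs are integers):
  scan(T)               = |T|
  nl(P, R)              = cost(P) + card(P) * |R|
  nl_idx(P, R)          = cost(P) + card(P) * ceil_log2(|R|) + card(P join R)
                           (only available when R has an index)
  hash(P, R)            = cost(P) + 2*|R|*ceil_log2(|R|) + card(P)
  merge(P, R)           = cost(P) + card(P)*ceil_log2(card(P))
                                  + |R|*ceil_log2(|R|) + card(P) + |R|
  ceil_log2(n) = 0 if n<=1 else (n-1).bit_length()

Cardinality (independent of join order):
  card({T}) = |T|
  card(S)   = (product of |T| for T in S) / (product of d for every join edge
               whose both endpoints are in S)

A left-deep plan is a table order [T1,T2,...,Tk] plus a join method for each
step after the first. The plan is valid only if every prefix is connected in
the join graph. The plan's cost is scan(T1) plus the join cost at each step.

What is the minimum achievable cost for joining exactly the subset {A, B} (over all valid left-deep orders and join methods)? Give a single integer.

Selinger DP over subsets of {A,B}:
  {A}: scan cost=60, card=60
  {B}: scan cost=250, card=250
  {AB}: card=1500; try (A,hash)→1220, (B,nl_idx)→2040, (B,merge)→2730, (A,merge)→2920, (B,hash)→4120, (B,nl)→15060 …(+1); best=1220 via (A,hash)

1220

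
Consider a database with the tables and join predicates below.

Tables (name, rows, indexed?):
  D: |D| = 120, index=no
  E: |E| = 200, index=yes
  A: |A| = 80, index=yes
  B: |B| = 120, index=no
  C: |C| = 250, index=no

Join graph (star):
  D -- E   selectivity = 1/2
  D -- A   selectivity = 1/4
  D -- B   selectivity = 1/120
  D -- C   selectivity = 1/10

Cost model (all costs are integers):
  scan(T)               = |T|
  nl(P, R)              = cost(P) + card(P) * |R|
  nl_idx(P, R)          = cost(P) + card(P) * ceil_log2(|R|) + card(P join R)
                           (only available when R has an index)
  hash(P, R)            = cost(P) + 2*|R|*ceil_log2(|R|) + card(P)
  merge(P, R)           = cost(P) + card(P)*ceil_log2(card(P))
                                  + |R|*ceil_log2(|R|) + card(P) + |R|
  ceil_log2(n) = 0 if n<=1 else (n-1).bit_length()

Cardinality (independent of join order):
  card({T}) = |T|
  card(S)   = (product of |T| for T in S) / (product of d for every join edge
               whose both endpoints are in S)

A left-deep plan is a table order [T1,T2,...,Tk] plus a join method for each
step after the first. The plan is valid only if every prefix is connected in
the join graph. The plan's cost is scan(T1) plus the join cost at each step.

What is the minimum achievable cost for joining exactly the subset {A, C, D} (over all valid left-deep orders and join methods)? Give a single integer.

6300

Selinger DP over subsets of {A,C,D}:
  {D}: scan cost=120, card=120
  {A}: scan cost=80, card=80
  {C}: scan cost=250, card=250
  {AD}: card=2400; try (A,hash)→1360, (D,merge)→1680, (A,merge)→1720, (D,hash)→1840, (A,nl_idx)→3360, (D,nl)→9680 …(+1); best=1360 via (A,hash)
  {CD}: card=3000; try (D,hash)→2180, (C,merge)→3330, (D,merge)→3460, (C,hash)→4240, (C,nl)→30120, (D,nl)→30250; best=2180 via (D,hash)
  {ACD}: card=60000; try (A,hash)→6300, (C,hash)→7760, (C,merge)→34810, (A,merge)→41820, (A,nl_idx)→83180, (A,nl)→242180 …(+1); best=6300 via (A,hash)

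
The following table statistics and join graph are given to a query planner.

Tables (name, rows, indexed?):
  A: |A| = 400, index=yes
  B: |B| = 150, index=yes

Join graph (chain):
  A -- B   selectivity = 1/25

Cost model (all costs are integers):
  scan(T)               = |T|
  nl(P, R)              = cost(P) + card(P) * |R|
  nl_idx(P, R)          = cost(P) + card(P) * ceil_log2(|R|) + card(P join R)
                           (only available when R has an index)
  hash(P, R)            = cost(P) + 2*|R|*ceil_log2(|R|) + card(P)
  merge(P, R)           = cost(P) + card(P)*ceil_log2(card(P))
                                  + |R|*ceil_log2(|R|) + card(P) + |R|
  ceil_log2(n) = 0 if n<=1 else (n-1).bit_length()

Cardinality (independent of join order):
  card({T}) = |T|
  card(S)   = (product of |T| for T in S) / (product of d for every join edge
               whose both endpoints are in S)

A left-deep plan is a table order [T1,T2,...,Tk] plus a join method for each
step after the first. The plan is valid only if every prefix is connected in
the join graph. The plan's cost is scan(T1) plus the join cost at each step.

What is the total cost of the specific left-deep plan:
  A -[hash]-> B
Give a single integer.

3200

step 1: scan A: cost=400, card=400
step 2: join B via hash
    card(P join B) = 400*150/(25) = 2400
    cost = 400 + 2*150*8 + 400 = 3200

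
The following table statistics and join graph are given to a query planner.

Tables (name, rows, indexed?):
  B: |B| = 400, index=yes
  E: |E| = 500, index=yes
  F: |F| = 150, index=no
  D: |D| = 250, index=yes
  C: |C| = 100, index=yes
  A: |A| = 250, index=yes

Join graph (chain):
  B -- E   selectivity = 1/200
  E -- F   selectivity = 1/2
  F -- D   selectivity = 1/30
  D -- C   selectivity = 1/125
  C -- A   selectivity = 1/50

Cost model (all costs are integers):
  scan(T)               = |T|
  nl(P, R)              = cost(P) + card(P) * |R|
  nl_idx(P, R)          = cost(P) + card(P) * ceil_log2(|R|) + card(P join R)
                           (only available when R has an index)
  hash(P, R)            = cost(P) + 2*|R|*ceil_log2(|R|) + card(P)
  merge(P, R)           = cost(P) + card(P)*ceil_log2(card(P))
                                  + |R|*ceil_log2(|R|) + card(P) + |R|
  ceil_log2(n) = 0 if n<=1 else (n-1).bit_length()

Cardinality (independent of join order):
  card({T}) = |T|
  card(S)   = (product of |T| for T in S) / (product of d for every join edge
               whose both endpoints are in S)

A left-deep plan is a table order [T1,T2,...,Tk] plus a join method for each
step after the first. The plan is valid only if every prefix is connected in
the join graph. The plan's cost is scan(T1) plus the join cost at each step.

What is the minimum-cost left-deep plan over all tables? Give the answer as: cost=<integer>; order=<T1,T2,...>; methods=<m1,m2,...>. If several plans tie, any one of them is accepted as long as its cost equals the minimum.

Selinger DP (subsets sized 1..n):
  {B}: scan cost=400, card=400
  {E}: scan cost=500, card=500
  {F}: scan cost=150, card=150
  {D}: scan cost=250, card=250
  {C}: scan cost=100, card=100
  {A}: scan cost=250, card=250
  {BE}: card=1000; try (E,nl_idx)→5000, (B,nl_idx)→6000, (B,hash)→8200, (E,merge)→9400, (B,merge)→9500, (E,hash)→9800 …(+2); best=5000 via (E,nl_idx)
  {EF}: card=37500; try (F,hash)→3400, (E,merge)→6500, (F,merge)→6850, (E,hash)→9300, (E,nl_idx)→39000, (E,nl)→75150 …(+1); best=3400 via (F,hash)
  {DF}: card=1250; try (D,nl_idx)→2600, (F,hash)→2900, (D,merge)→3750, (F,merge)→3850, (D,hash)→4300, (D,nl)→37650 …(+1); best=2600 via (D,nl_idx)
  {CD}: card=200; try (D,nl_idx)→1100, (C,hash)→1900, (C,nl_idx)→2200, (D,merge)→3150, (C,merge)→3300, (D,hash)→4200 …(+2); best=1100 via (D,nl_idx)
  {AC}: card=500; try (A,nl_idx)→1400, (C,hash)→1900, (C,nl_idx)→2500, (A,merge)→3150, (C,merge)→3300, (A,hash)→4200 …(+2); best=1400 via (A,nl_idx)
  {BEF}: card=75000; try (F,hash)→8400, (F,merge)→17350, (B,hash)→48100, (F,nl)→155000, (B,nl_idx)→415900, (B,merge)→644900 …(+1); best=8400 via (F,hash)
  {DEF}: card=312500; try (E,hash)→12850, (E,merge)→22600, (D,hash)→44900, (E,nl_idx)→326350, (D,nl_idx)→615900, (E,nl)→627600 …(+2); best=12850 via (E,hash)
  {CDF}: card=1000; try (F,hash)→3700, (F,merge)→4250, (C,hash)→5250, (C,nl_idx)→12350, (C,merge)→18400, (F,nl)→31100 …(+1); best=3700 via (F,hash)
  {ACD}: card=1000; try (A,nl_idx)→3700, (A,merge)→5150, (A,hash)→5300, (D,hash)→5900, (D,nl_idx)→6400, (D,merge)→8650 …(+2); best=3700 via (A,nl_idx)
  {BDEF}: card=625000; try (D,hash)→87400, (B,hash)→332550, (D,nl_idx)→1233400, (D,merge)→1360650, (B,nl_idx)→3450350, (B,merge)→6266850 …(+2); best=87400 via (D,hash)
  {CDEF}: card=250000; try (E,hash)→13700, (E,merge)→19700, (E,nl_idx)→262700, (C,hash)→326750, (E,nl)→503700, (C,nl_idx)→2450350 …(+2); best=13700 via (E,hash)
  {ACDF}: card=5000; try (F,hash)→7100, (A,hash)→8700, (F,merge)→16050, (A,nl_idx)→16700, (A,merge)→16950, (F,nl)→153700 …(+1); best=7100 via (F,hash)
  {BCDEF}: card=500000; try (B,hash)→270900, (C,hash)→713800, (B,nl_idx)→2763700, (B,merge)→4767700, (C,nl_idx)→4962400, (C,merge)→13213200 …(+2); best=270900 via (B,hash)
  {ACDEF}: card=1250000; try (E,hash)→21100, (E,merge)→82100, (A,hash)→267700, (E,nl_idx)→1302100, (E,nl)→2507100, (A,nl_idx)→3263700 …(+2); best=21100 via (E,hash)
  {ABCDEF}: card=2500000; try (A,hash)→774900, (B,hash)→1278300, (A,nl_idx)→6770900, (A,merge)→10273150, (B,nl_idx)→13771100, (B,merge)→27525100 …(+2); best=774900 via (A,hash)

cost=774900; order=C,D,F,E,B,A; methods=nl_idx,hash,hash,hash,hash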